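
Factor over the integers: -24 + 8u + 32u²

8(4u - 3)(u + 1)

Pull out the common factor 8, then factor the remaining trinomial.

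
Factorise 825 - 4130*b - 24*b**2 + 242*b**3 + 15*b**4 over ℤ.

(3*b - 11)*(5*b - 1)*(b + 15)*(b + 5)

Trying the rational-root candidates, b = 11/3 is a root, so (3*b - 11) is a factor; dividing leaves 5*b**3 + 99*b**2 + 355*b - 75.
Then b = 1/5 is a root, so (5*b - 1) divides it; the quotient is b**2 + 20*b + 75.
The remaining quadratic factors as (b + 15)(b + 5).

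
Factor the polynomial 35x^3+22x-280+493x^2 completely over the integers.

(5x+4)(7x-5)(x+14)

Testing divisors of the constant over divisors of the leading coefficient, x = -4/5 is a root, giving the factor (5x+4) and quotient 7x^2+93x-70.
The remaining quadratic factors as (7x-5)(x+14).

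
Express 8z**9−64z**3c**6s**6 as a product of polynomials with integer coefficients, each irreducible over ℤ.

8z**3(z**2−2c**2s**2)(z**4+2z**2c**2s**2+4c**4s**4)

Every term has a factor of 8z**3; factoring it out leaves z**6−8c**6s**6.
Recognize a difference of cubes with the parts z**2 and 2c**2s**2.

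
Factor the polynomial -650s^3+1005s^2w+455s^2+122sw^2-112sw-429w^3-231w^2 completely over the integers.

Group: 5s(-130s^2+279sw+91s-143w^2-77w) + 3w(-130s^2+279sw+91s-143w^2-77w); both groups contain (-130s^2+279sw+91s-143w^2-77w), so (5s+3w) is a factor with cofactor -130s^2+279sw+91s-143w^2-77w.
The cofactor groups again: -130s^2+279sw+91s-143w^2-77w = -13s(10s-13w-7) + 11w(10s-13w-7); both groups contain (10s-13w-7), giving -(13s-11w)(10s-13w-7).

-(10s-13w-7)(13s-11w)(5s+3w)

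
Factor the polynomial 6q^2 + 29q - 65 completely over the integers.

Need a pair with product 6·(-65) = -390 and sum 29: that's -10 and 39.
Split the middle term: 6q^2 - 10q + 39q - 65 = 2q(3q - 5) + 13(3q - 5).

(2q + 13)(3q - 5)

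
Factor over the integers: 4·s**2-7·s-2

(4·s+1)·(s-2)

Need a pair with product 4·(-2) = -8 and sum -7: that's 1 and -8.
Split the middle term: 4·s**2+s - 8·s-2 = s·(4·s+1) - 2·(4·s+1).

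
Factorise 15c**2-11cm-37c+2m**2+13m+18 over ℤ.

(3c-m-2)(5c-2m-9)

Group: 5c(3c-m-2) + (-2m-9)(3c-m-2); both groups contain (3c-m-2).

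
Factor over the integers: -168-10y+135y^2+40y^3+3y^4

(3y+4)(y+6)(y+7)(y-1)

Among the possible rational roots, y = 1 is a root, giving the factor (y-1) and quotient 3y^3+43y^2+178y+168.
Next, y = -6 is a root, so (y+6) is a factor; dividing leaves 3y^2+25y+28.
The remaining quadratic factors as (3y+4)(y+7).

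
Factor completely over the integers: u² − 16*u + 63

Two integers with product 63 and sum −16 are −7 and −9.

(u − 7)*(u − 9)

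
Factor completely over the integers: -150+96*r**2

Factor out 6, leaving 16*r**2-25, which is a difference of two squares.

6*(4*r+5)*(4*r-5)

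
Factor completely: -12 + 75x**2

3(5x + 2)(5x - 2)

Factor out 3, leaving 25x**2 - 4, which is a difference of two squares.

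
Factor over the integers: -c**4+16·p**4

(2·p)⁴ − (c)⁴ = ((2·p)² − (c)²)((2·p)² + (c)²); the first factor splits again, the second (4·p**2+c**2) is irreducible.

(2·p-c)·(2·p+c)·(4·p**2+c**2)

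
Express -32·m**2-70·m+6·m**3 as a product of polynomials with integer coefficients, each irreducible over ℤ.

2·m·(3·m+5)·(m-7)

Pull out the common factor 2·m, then factor the remaining trinomial.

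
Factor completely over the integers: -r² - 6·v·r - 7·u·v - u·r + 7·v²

Group: -7·v·(u - v + r) - r·(u - v + r); both groups contain (u - v + r).

-(7·v + r)·(u - v + r)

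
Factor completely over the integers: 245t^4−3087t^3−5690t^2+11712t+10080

(5t+12)(7t+5)(7t−12)(t−14)

Among the possible rational roots, t = −12/5 is a root, so (5t+12) divides it; the quotient is 49t^3−735t^2+626t+840.
Next, t = −5/7 is a root, giving the factor (7t+5) and quotient 7t^2−110t+168.
The remaining quadratic factors as (t−14)(7t−12).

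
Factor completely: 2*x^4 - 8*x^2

Pull out the common factor 2*x^2; x^2 - 4 is a difference of squares.

2*x^2*(x + 2)*(x - 2)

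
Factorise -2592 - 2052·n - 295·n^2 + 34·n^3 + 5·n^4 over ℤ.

(5·n + 9)·(n + 4)·(n + 9)·(n - 8)

Trying the rational-root candidates, n = 8 is a root, giving the factor (n - 8) and quotient 5·n^3 + 74·n^2 + 297·n + 324.
Then n = -4 is a root, so (n + 4) divides it; the quotient is 5·n^2 + 54·n + 81.
The remaining quadratic factors as (5·n + 9)(n + 9).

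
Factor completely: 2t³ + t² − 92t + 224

Among the possible rational roots, t = 7/2 is a root, so (2t − 7) is a factor; dividing leaves t² + 4t − 32.
The remaining quadratic factors as (t − 4)(t + 8).

(2t − 7)(t + 8)(t − 4)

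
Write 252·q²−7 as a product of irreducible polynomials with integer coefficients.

Factor out 7, leaving 36·q²−1, which is a difference of two squares.

7·(6·q+1)·(6·q−1)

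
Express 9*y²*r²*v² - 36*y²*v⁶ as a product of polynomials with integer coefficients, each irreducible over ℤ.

9*v²*y²*(r + 2*v²)*(r - 2*v²)

Factor out 9*y²*v² first: what remains is r² - 4*v⁴.
Recognize a difference of squares with the parts r and 2*v².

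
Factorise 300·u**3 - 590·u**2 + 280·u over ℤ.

10·u·(5·u - 4)·(6·u - 7)

Pull out the common factor 10·u, then factor the remaining trinomial.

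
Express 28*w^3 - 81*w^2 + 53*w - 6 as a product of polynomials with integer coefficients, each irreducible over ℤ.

(4*w - 3)*(7*w - 1)*(w - 2)

Trying the rational-root candidates, w = 2 is a root, so (w - 2) is a factor; dividing leaves 28*w^2 - 25*w + 3.
The remaining quadratic factors as (4*w - 3)(7*w - 1).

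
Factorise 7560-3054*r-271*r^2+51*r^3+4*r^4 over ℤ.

Testing divisors of the constant over divisors of the leading coefficient, r = 7 is a root, so (r-7) is a factor; dividing leaves 4*r^3+79*r^2+282*r-1080.
Continuing, r = -10 is a root, so (r+10) is a factor; dividing leaves 4*r^2+39*r-108.
The remaining quadratic factors as (4*r-9)(r+12).

(4*r-9)*(r+10)*(r+12)*(r-7)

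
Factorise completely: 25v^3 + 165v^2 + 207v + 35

(5v + 1)(5v + 7)(v + 5)

By the rational root theorem, v = -5 is a root, so (v + 5) divides it; the quotient is 25v^2 + 40v + 7.
The remaining quadratic factors as (5v + 1)(5v + 7).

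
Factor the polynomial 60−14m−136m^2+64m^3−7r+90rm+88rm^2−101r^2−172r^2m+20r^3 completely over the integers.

Group: 5r(4r^2−36rm−17r+32m^2−4m−15) + (2m−4)(4r^2−36rm−17r+32m^2−4m−15); both groups contain (4r^2−36rm−17r+32m^2−4m−15), so (5r+2m−4) is a factor with cofactor 4r^2−36rm−17r+32m^2−4m−15.
The cofactor groups again: 4r^2−36rm−17r+32m^2−4m−15 = r(4r−4m+3) + (−8m−5)(4r−4m+3); both groups contain (4r−4m+3), giving (r−8m−5)(4r−4m+3).

(4r−4m+3)(r−8m−5)(5r+2m−4)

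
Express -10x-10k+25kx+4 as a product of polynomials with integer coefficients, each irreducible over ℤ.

Group as (25kx-10k) + (-10x+4) = 5k(5x-2) - 2(5x-2).
Both groups share the factor (5x-2).

(5k-2)(5x-2)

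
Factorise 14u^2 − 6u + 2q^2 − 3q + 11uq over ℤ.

(7u + 2q − 3)(2u + q)

Group: 7u(2u + q) + (2q − 3)(2u + q); both groups contain (2u + q).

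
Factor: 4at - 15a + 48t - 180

(4t - 15)(a + 12)

Group as (4at - 15a) + (48t - 180) = a(4t - 15) + 12(4t - 15).
Both groups share the factor (4t - 15).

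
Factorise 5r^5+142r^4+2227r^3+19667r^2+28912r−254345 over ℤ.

(5r−13)(r+13)(r+7)(r^2+11r+215)

Testing divisors of the constant over divisors of the leading coefficient, r = −7 is a root, giving the factor (r+7) and quotient 5r^4+107r^3+1478r^2+9321r−36335.
Continuing, r = −13 is a root, so (r+13) divides it; the quotient is 5r^3+42r^2+932r−2795.
Next, r = 13/5 is a root, so (5r−13) is a factor; dividing leaves r^2+11r+215.
The quadratic r^2+11r+215 has discriminant −739 < 0 and is irreducible over ℤ.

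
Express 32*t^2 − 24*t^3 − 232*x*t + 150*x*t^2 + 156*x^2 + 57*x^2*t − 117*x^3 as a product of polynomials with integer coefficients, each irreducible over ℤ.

Group: 13*x*(−9*x^2 + 3*x*t + 12*x + 12*t^2 − 16*t) − 2*t*(−9*x^2 + 3*x*t + 12*x + 12*t^2 − 16*t); both groups contain (−9*x^2 + 3*x*t + 12*x + 12*t^2 − 16*t), so (13*x − 2*t) is a factor with cofactor −9*x^2 + 3*x*t + 12*x + 12*t^2 − 16*t.
The cofactor groups again: −9*x^2 + 3*x*t + 12*x + 12*t^2 − 16*t = −3*x*(3*x + 3*t − 4) + 4*t*(3*x + 3*t − 4); both groups contain (3*x + 3*t − 4), giving −(3*x − 4*t)*(3*x + 3*t − 4).

−(13*x − 2*t)*(3*x − 4*t)*(3*x + 3*t − 4)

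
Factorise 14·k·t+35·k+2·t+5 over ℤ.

(2·t+5)·(7·k+1)

Group as (14·k·t+35·k) + (2·t+5) = 7·k·(2·t+5) + (2·t+5).
Both groups share the factor (2·t+5).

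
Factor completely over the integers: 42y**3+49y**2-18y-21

(6y+7)(7y**2-3)

Group as (42y**3-18y) + (49y**2-21) = 6y(7y**2-3) + 7(7y**2-3).
Both groups share the factor (7y**2-3).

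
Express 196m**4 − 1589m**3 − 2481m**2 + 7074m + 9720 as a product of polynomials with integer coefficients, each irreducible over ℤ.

By the rational root theorem, m = −10/7 is a root, so (7m + 10) divides it; the quotient is 28m**3 − 267m**2 + 27m + 972.
Then m = 9/4 is a root, so (4m − 9) divides it; the quotient is 7m**2 − 51m − 108.
The remaining quadratic factors as (m − 9)(7m + 12).

(4m − 9)(7m + 10)(7m + 12)(m − 9)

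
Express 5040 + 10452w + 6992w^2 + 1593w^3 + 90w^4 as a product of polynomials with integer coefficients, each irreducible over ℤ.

Testing divisors of the constant over divisors of the leading coefficient, w = -6/5 is a root, so (5w + 6) divides it; the quotient is 18w^3 + 297w^2 + 1042w + 840.
Continuing, w = -7/6 is a root, so (6w + 7) is a factor; dividing leaves 3w^2 + 46w + 120.
The remaining quadratic factors as (3w + 10)(w + 12).

(3w + 10)(5w + 6)(6w + 7)(w + 12)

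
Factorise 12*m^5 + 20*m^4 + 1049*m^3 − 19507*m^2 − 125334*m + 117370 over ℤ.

By the rational root theorem, m = −11/2 is a root, so (2*m + 11) is a factor; dividing leaves 6*m^4 − 23*m^3 + 651*m^2 − 13334*m + 10670.
Next, m = 11 is a root, so (m − 11) is a factor; dividing leaves 6*m^3 + 43*m^2 + 1124*m − 970.
Continuing, m = 5/6 is a root, giving the factor (6*m − 5) and quotient m^2 + 8*m + 194.
The quadratic m^2 + 8*m + 194 has discriminant −712 < 0 and is irreducible over ℤ.

(2*m + 11)*(6*m − 5)*(m − 11)*(m^2 + 8*m + 194)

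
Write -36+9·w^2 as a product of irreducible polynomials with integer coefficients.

9·(w+2)·(w-2)

Every term has a factor of 9. Then w^2-4 = (w)² − (2)².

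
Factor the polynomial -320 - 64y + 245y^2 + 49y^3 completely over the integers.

Trying the rational-root candidates, y = -5 is a root, giving the factor (y + 5) and quotient 49y^2 - 64.
The remaining quadratic factors as (7y + 8)(7y - 8).

(7y + 8)(7y - 8)(y + 5)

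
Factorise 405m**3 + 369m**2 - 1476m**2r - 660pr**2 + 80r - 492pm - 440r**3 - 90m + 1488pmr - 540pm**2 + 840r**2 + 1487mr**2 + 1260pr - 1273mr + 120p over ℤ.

-(12p - 9m + 8r)(5m - 11r - 1)(9m - 5r + 10)

Group: 12p(-45m**2 + 124mr - 41m - 55r**2 + 105r + 10) + (-9m + 8r)(-45m**2 + 124mr - 41m - 55r**2 + 105r + 10); both groups contain (-45m**2 + 124mr - 41m - 55r**2 + 105r + 10), so (12p - 9m + 8r) is a factor with cofactor -45m**2 + 124mr - 41m - 55r**2 + 105r + 10.
The cofactor groups again: -45m**2 + 124mr - 41m - 55r**2 + 105r + 10 = -5m(9m - 5r + 10) + (11r + 1)(9m - 5r + 10); both groups contain (9m - 5r + 10), giving -(5m - 11r - 1)(9m - 5r + 10).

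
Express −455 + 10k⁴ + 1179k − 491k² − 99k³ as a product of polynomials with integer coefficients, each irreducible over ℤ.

By the rational root theorem, k = 7/5 is a root, giving the factor (5k − 7) and quotient 2k³ − 17k² − 122k + 65.
Next, k = 1/2 is a root, giving the factor (2k − 1) and quotient k² − 8k − 65.
The remaining quadratic factors as (k + 5)(k − 13).

(2k − 1)(5k − 7)(k + 5)(k − 13)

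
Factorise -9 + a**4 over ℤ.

(a**2 + 3)(a**2 - 3)

Substitute u = a**2 to get a quadratic in u, then factor.
a**2 - 3 is irreducible over ℤ (3 is not a perfect square).
a**2 + 3 is irreducible over ℤ (always positive, so no real roots).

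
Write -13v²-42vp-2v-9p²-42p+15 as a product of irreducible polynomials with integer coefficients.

Group: -v(13v+3p+15) + (-3p+1)(13v+3p+15); both groups contain (13v+3p+15).

-(13v+3p+15)(v+3p-1)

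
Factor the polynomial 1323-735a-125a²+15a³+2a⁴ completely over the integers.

(2a-3)(a+7)(a+9)(a-7)

By the rational root theorem, a = -7 is a root, giving the factor (a+7) and quotient 2a³+a²-132a+189.
Continuing, a = 7 is a root, so (a-7) divides it; the quotient is 2a²+15a-27.
The remaining quadratic factors as (2a-3)(a+9).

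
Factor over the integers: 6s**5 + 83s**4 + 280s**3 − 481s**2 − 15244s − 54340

(2s − 11)(3s + 13)(s + 10)(s**2 + 5s + 38)

Testing divisors of the constant over divisors of the leading coefficient, s = −10 is a root, so (s + 10) is a factor; dividing leaves 6s**4 + 23s**3 + 50s**2 − 981s − 5434.
Next, s = 11/2 is a root, so (2s − 11) is a factor; dividing leaves 3s**3 + 28s**2 + 179s + 494.
Then s = −13/3 is a root, so (3s + 13) is a factor; dividing leaves s**2 + 5s + 38.
The quadratic s**2 + 5s + 38 has discriminant −127 < 0 and is irreducible over ℤ.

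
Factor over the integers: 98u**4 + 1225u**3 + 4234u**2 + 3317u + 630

(2u + 9)(7u + 2)(7u + 5)(u + 7)

Trying the rational-root candidates, u = −5/7 is a root, so (7u + 5) is a factor; dividing leaves 14u**3 + 165u**2 + 487u + 126.
Next, u = −9/2 is a root, so (2u + 9) is a factor; dividing leaves 7u**2 + 51u + 14.
The remaining quadratic factors as (7u + 2)(u + 7).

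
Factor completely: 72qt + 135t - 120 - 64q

(8q + 15)(9t - 8)

Group as (72qt - 64q) + (135t - 120) = 8q(9t - 8) + 15(9t - 8).
Both groups share the factor (9t - 8).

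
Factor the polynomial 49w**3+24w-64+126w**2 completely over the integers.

Trying the rational-root candidates, w = 4/7 is a root, so (7w-4) divides it; the quotient is 7w**2+22w+16.
The remaining quadratic factors as (7w+8)(w+2).

(7w+8)(7w-4)(w+2)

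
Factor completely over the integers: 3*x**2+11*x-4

(3*x-1)*(x+4)

Need a pair with product 3·(-4) = -12 and sum 11: that's -1 and 12.
Split the middle term: 3*x**2-x + 12*x-4 = x*(3*x-1) + 4*(3*x-1).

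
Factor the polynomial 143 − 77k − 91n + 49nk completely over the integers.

(7k − 13)(7n − 11)

Group as (49nk − 91n) + (−77k + 143) = 7n(7k − 13) − 11(7k − 13).
Both groups share the factor (7k − 13).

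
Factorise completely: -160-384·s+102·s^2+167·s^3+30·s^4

Trying the rational-root candidates, s = -5/2 is a root, giving the factor (2·s+5) and quotient 15·s^3+46·s^2-64·s-32.
Then s = 4/3 is a root, giving the factor (3·s-4) and quotient 5·s^2+22·s+8.
The remaining quadratic factors as (s+4)(5·s+2).

(2·s+5)·(3·s-4)·(5·s+2)·(s+4)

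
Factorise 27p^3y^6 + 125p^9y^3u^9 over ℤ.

Every term has a factor of p^3y^3; factoring it out leaves 125p^6u^9 + 27y^3.
Recognize a sum of cubes with the parts 5p^2u^3 and 3y.

p^3y^3(5p^2u^3 + 3y)(25p^4u^6 - 15p^2yu^3 + 9y^2)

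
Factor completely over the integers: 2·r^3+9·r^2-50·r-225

Testing divisors of the constant over divisors of the leading coefficient, r = 5 is a root, so (r-5) divides it; the quotient is 2·r^2+19·r+45.
The remaining quadratic factors as (2·r+9)(r+5).

(2·r+9)·(r+5)·(r-5)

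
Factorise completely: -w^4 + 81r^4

(3r + w)(3r - w)(9r^2 + w^2)

Write as (9r^2)² − (w^2)², then factor 9r^2 - w^2 once more.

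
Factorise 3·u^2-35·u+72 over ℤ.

(3·u-8)·(u-9)

Need a pair with product 3·72 = 216 and sum -35: that's -8 and -27.
Split the middle term: 3·u^2-8·u - 27·u+72 = u·(3·u-8) - 9·(3·u-8).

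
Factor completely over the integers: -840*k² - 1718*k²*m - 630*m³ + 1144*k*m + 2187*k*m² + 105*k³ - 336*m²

(15*k - 14*m)*(7*k - 3*m)*(k - 15*m - 8)

Group: 7*k*(15*k² - 239*k*m - 120*k + 210*m² + 112*m) - 3*m*(15*k² - 239*k*m - 120*k + 210*m² + 112*m); both groups contain (15*k² - 239*k*m - 120*k + 210*m² + 112*m), so (7*k - 3*m) is a factor with cofactor 15*k² - 239*k*m - 120*k + 210*m² + 112*m.
The cofactor groups again: 15*k² - 239*k*m - 120*k + 210*m² + 112*m = 15*k*(k - 15*m - 8) - 14*m*(k - 15*m - 8); both groups contain (k - 15*m - 8), giving (15*k - 14*m)*(k - 15*m - 8).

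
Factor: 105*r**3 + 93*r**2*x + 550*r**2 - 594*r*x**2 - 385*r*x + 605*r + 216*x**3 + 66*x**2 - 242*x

Group: 7*r*(15*r**2 + 39*r*x + 55*r - 18*x**2 - 22*x) + (-12*x + 11)*(15*r**2 + 39*r*x + 55*r - 18*x**2 - 22*x); both groups contain (15*r**2 + 39*r*x + 55*r - 18*x**2 - 22*x), so (7*r - 12*x + 11) is a factor with cofactor 15*r**2 + 39*r*x + 55*r - 18*x**2 - 22*x.
The cofactor groups again: 15*r**2 + 39*r*x + 55*r - 18*x**2 - 22*x = 3*r*(5*r - 2*x) + (9*x + 11)*(5*r - 2*x); both groups contain (5*r - 2*x), giving (3*r + 9*x + 11)*(5*r - 2*x).

(3*r + 9*x + 11)*(5*r - 2*x)*(7*r - 12*x + 11)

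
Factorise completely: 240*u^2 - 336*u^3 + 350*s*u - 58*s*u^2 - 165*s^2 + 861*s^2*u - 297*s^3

Group: 3*s*(-99*s^2 + 23*s*u - 55*s + 42*u^2 - 30*u) - 8*u*(-99*s^2 + 23*s*u - 55*s + 42*u^2 - 30*u); both groups contain (-99*s^2 + 23*s*u - 55*s + 42*u^2 - 30*u), so (3*s - 8*u) is a factor with cofactor -99*s^2 + 23*s*u - 55*s + 42*u^2 - 30*u.
The cofactor groups again: -99*s^2 + 23*s*u - 55*s + 42*u^2 - 30*u = -9*s*(11*s + 6*u) + (7*u - 5)*(11*s + 6*u); both groups contain (11*s + 6*u), giving -(9*s - 7*u + 5)*(11*s + 6*u).

-(11*s + 6*u)*(3*s - 8*u)*(9*s - 7*u + 5)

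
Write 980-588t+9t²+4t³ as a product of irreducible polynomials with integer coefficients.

Among the possible rational roots, t = -14 is a root, giving the factor (t+14) and quotient 4t²-47t+70.
The remaining quadratic factors as (t-10)(4t-7).

(4t-7)(t+14)(t-10)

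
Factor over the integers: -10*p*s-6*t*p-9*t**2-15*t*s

-(3*t+2*p)*(3*t+5*s)

Group: -3*t*(3*t+5*s) - 2*p*(3*t+5*s); both groups contain (3*t+5*s).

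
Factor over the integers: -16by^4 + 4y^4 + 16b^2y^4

4y^4(2b - 1)^2

Factor out 4y^4 first: what remains is 4b^2 - 4b + 1.
Recognize a perfect-square trinomial with the parts 2b and 1.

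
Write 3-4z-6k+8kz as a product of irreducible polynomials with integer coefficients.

(2k-1)(4z-3)

Group as (8kz-6k) + (-4z+3) = 2k(4z-3) - (4z-3).
Both groups share the factor (4z-3).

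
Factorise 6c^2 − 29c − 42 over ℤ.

(6c + 7)(c − 6)

Need a pair with product 6·(−42) = −252 and sum −29: that's 7 and −36.
Split the middle term: 6c^2 + 7c − 36c − 42 = c(6c + 7) − 6(6c + 7).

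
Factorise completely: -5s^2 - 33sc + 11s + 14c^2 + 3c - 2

-(5s - 2c - 1)(s + 7c - 2)

Group: -s(5s - 2c - 1) + (-7c + 2)(5s - 2c - 1); both groups contain (5s - 2c - 1).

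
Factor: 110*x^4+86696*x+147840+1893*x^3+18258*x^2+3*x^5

(3*x+11)*(x+12)*(x+7)*(x^2+14*x+160)

Among the possible rational roots, x = -12 is a root, giving the factor (x+12) and quotient 3*x^4+74*x^3+1005*x^2+6198*x+12320.
Continuing, x = -7 is a root, giving the factor (x+7) and quotient 3*x^3+53*x^2+634*x+1760.
Continuing, x = -11/3 is a root, so (3*x+11) is a factor; dividing leaves x^2+14*x+160.
The quadratic x^2+14*x+160 has discriminant -444 < 0 and is irreducible over ℤ.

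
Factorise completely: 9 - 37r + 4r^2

Need a pair with product 4·9 = 36 and sum -37: that's -36 and -1.
Split the middle term: 4r^2 - 36r - r + 9 = 4r(r - 9) - (r - 9).

(4r - 1)(r - 9)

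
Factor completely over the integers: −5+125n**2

Factor out 5, leaving 25n**2−1, which is a difference of two squares.

5(5n+1)(5n−1)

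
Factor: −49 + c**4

(c**2 + 7)(c**2 − 7)

Substitute u = c**2 to get a quadratic in u, then factor.
c**2 − 7 is irreducible over ℤ (7 is not a perfect square).
c**2 + 7 is irreducible over ℤ (always positive, so no real roots).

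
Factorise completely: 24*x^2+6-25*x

(3*x-2)*(8*x-3)

Need a pair with product 24·6 = 144 and sum -25: that's -9 and -16.
Split the middle term: 24*x^2-9*x - 16*x+6 = 3*x*(8*x-3) - 2*(8*x-3).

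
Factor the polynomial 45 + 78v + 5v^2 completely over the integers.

(5v + 3)(v + 15)

Need a pair with product 5·45 = 225 and sum 78: that's 75 and 3.
Split the middle term: 5v^2 + 75v + 3v + 45 = 5v(v + 15) + 3(v + 15).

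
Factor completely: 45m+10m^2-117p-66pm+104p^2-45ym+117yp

Group: 9y(13p-5m) + (8p-2m-9)(13p-5m); both groups contain (13p-5m).

(9y+8p-2m-9)(13p-5m)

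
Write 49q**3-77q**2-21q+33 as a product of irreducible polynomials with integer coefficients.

Group as (49q**3-21q) + (-77q**2+33) = 7q(7q**2-3) - 11(7q**2-3).
Both groups share the factor (7q**2-3).

(7q-11)(7q**2-3)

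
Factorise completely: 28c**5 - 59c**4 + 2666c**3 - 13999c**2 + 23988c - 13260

Among the possible rational roots, c = 13/7 is a root, so (7c - 13) divides it; the quotient is 4c**4 - c**3 + 379c**2 - 1296c + 1020.
Then c = 5/4 is a root, giving the factor (4c - 5) and quotient c**3 + c**2 + 96c - 204.
Continuing, c = 2 is a root, so (c - 2) divides it; the quotient is c**2 + 3c + 102.
The quadratic c**2 + 3c + 102 has discriminant -399 < 0 and is irreducible over ℤ.

(4c - 5)(7c - 13)(c - 2)(c**2 + 3c + 102)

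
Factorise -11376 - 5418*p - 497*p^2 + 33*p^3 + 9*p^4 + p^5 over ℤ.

(p + 3)*(p + 6)*(p - 8)*(p^2 + 8*p + 79)

Testing divisors of the constant over divisors of the leading coefficient, p = -6 is a root, giving the factor (p + 6) and quotient p^4 + 3*p^3 + 15*p^2 - 587*p - 1896.
Next, p = -3 is a root, giving the factor (p + 3) and quotient p^3 + 15*p - 632.
Next, p = 8 is a root, so (p - 8) is a factor; dividing leaves p^2 + 8*p + 79.
The quadratic p^2 + 8*p + 79 has discriminant -252 < 0 and is irreducible over ℤ.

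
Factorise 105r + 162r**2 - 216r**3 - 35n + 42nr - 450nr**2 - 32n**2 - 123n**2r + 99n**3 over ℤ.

(11n + 12r + 5)(9n + 6r - 7)(n - 3r)

Group: 9n(11n**2 - 21nr + 5n - 36r**2 - 15r) + (6r - 7)(11n**2 - 21nr + 5n - 36r**2 - 15r); both groups contain (11n**2 - 21nr + 5n - 36r**2 - 15r), so (9n + 6r - 7) is a factor with cofactor 11n**2 - 21nr + 5n - 36r**2 - 15r.
The cofactor groups again: 11n**2 - 21nr + 5n - 36r**2 - 15r = n(11n + 12r + 5) - 3r(11n + 12r + 5); both groups contain (11n + 12r + 5), giving (n - 3r)(11n + 12r + 5).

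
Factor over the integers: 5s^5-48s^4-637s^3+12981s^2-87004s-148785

Testing divisors of the constant over divisors of the leading coefficient, s = -7/5 is a root, giving the factor (5s+7) and quotient s^4-11s^3-112s^2+2753s-21255.
Next, s = -15 is a root, so (s+15) is a factor; dividing leaves s^3-26s^2+278s-1417.
Then s = 13 is a root, giving the factor (s-13) and quotient s^2-13s+109.
The quadratic s^2-13s+109 has discriminant -267 < 0 and is irreducible over ℤ.

(5s+7)(s+15)(s-13)(s^2-13s+109)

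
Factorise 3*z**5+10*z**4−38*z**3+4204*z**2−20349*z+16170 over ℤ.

Testing divisors of the constant over divisors of the leading coefficient, z = −14 is a root, so (z+14) is a factor; dividing leaves 3*z**4−32*z**3+410*z**2−1536*z+1155.
Next, z = 1 is a root, so (z−1) is a factor; dividing leaves 3*z**3−29*z**2+381*z−1155.
Then z = 11/3 is a root, so (3*z−11) is a factor; dividing leaves z**2−6*z+105.
The quadratic z**2−6*z+105 has discriminant −384 < 0 and is irreducible over ℤ.

(3*z−11)*(z+14)*(z−1)*(z**2−6*z+105)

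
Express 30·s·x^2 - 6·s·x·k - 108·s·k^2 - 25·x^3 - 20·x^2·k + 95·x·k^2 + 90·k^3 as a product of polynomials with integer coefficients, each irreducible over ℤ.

Group: 6·s·(5·x^2 - x·k - 18·k^2) + (-5·x - 5·k)·(5·x^2 - x·k - 18·k^2); both groups contain (5·x^2 - x·k - 18·k^2), so (6·s - 5·x - 5·k) is a factor with cofactor 5·x^2 - x·k - 18·k^2.
The cofactor groups again: 5·x^2 - x·k - 18·k^2 = 5·x·(x - 2·k) + 9·k·(x - 2·k); both groups contain (x - 2·k), giving (5·x + 9·k)·(x - 2·k).

(x - 2·k)·(6·s - 5·x - 5·k)·(5·x + 9·k)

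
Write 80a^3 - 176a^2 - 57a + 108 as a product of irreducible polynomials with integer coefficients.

By the rational root theorem, a = -4/5 is a root, so (5a + 4) is a factor; dividing leaves 16a^2 - 48a + 27.
The remaining quadratic factors as (4a - 9)(4a - 3).

(4a - 3)(4a - 9)(5a + 4)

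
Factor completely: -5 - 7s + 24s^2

Need a pair with product 24·(-5) = -120 and sum -7: that's -15 and 8.
Split the middle term: 24s^2 - 15s + 8s - 5 = 3s(8s - 5) + (8s - 5).

(3s + 1)(8s - 5)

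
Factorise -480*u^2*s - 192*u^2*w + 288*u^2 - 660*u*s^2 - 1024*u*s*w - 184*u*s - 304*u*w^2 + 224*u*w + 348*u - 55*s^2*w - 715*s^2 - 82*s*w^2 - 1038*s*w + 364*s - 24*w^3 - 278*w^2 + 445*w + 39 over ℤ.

-(8*u + 11*s + 12*w + 1)*(12*u + w + 13)*(5*s + 2*w - 3)

Group: 5*s*(-96*u^2 - 132*u*s - 152*u*w - 116*u - 11*s*w - 143*s - 12*w^2 - 157*w - 13) + (2*w - 3)*(-96*u^2 - 132*u*s - 152*u*w - 116*u - 11*s*w - 143*s - 12*w^2 - 157*w - 13); both groups contain (-96*u^2 - 132*u*s - 152*u*w - 116*u - 11*s*w - 143*s - 12*w^2 - 157*w - 13), so (5*s + 2*w - 3) is a factor with cofactor -96*u^2 - 132*u*s - 152*u*w - 116*u - 11*s*w - 143*s - 12*w^2 - 157*w - 13.
The cofactor groups again: -96*u^2 - 132*u*s - 152*u*w - 116*u - 11*s*w - 143*s - 12*w^2 - 157*w - 13 = -12*u*(8*u + 11*s + 12*w + 1) + (-w - 13)*(8*u + 11*s + 12*w + 1); both groups contain (8*u + 11*s + 12*w + 1), giving -(12*u + w + 13)*(8*u + 11*s + 12*w + 1).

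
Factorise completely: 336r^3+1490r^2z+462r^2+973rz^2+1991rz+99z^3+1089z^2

Group: 8r(42r^2+181rz+99z^2) + (z+11)(42r^2+181rz+99z^2); both groups contain (42r^2+181rz+99z^2), so (8r+z+11) is a factor with cofactor 42r^2+181rz+99z^2.
The cofactor groups again: 42r^2+181rz+99z^2 = 14r(3r+11z) + 9z(3r+11z); both groups contain (3r+11z), giving (14r+9z)(3r+11z).

(14r+9z)(3r+11z)(8r+z+11)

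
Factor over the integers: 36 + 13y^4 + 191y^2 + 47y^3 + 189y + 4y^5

Testing divisors of the constant over divisors of the leading coefficient, y = −1/4 is a root, giving the factor (4y + 1) and quotient y^4 + 3y^3 + 11y^2 + 45y + 36.
Then y = −3 is a root, giving the factor (y + 3) and quotient y^3 + 11y + 12.
Next, y = −1 is a root, so (y + 1) divides it; the quotient is y^2 − y + 12.
The quadratic y^2 − y + 12 has discriminant −47 < 0 and is irreducible over ℤ.

(4y + 1)(y + 1)(y + 3)(y^2 − y + 12)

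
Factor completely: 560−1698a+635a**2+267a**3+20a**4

Trying the rational-root candidates, a = −8 is a root, giving the factor (a+8) and quotient 20a**3+107a**2−221a+70.
Next, a = 5/4 is a root, giving the factor (4a−5) and quotient 5a**2+33a−14.
The remaining quadratic factors as (a+7)(5a−2).

(4a−5)(5a−2)(a+7)(a+8)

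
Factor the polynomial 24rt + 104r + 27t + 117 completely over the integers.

(3t + 13)(8r + 9)

Group as (24rt + 104r) + (27t + 117) = 8r(3t + 13) + 9(3t + 13).
Both groups share the factor (3t + 13).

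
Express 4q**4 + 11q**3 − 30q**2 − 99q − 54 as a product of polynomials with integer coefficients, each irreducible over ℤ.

Among the possible rational roots, q = −2 is a root, so (q + 2) is a factor; dividing leaves 4q**3 + 3q**2 − 36q − 27.
Continuing, q = −3 is a root, giving the factor (q + 3) and quotient 4q**2 − 9q − 9.
The remaining quadratic factors as (4q + 3)(q − 3).

(4q + 3)(q + 2)(q + 3)(q − 3)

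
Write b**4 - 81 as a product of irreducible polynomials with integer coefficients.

(b + 3)(b - 3)(b**2 + 9)

Substitute u = b**2 to get a quadratic in u, then factor.
b**2 - 9 is a difference of squares.
b**2 + 9 is irreducible over ℤ (sum of squares).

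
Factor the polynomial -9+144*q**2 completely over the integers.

9*(4*q+1)*(4*q-1)

Every term has a factor of 9. Then 16*q**2-1 = (4*q)² − (1)².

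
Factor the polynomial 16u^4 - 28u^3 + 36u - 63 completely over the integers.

Group as (16u^4 + 36u) + (-28u^3 - 63) = 4u(4u^3 + 9) - 7(4u^3 + 9).
Both groups share the factor (4u^3 + 9).

(4u - 7)(4u^3 + 9)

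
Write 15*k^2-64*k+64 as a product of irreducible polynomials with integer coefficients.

Need a pair with product 15·64 = 960 and sum -64: that's -24 and -40.
Split the middle term: 15*k^2-24*k - 40*k+64 = 3*k*(5*k-8) - 8*(5*k-8).

(3*k-8)*(5*k-8)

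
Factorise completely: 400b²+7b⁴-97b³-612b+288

Among the possible rational roots, b = 8 is a root, so (b-8) divides it; the quotient is 7b³-41b²+72b-36.
Continuing, b = 2 is a root, so (b-2) is a factor; dividing leaves 7b²-27b+18.
The remaining quadratic factors as (7b-6)(b-3).

(7b-6)(b-2)(b-3)(b-8)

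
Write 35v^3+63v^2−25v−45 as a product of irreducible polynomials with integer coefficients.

(5v+9)(7v^2−5)

Group as (35v^3−25v) + (63v^2−45) = 5v(7v^2−5) + 9(7v^2−5).
Both groups share the factor (7v^2−5).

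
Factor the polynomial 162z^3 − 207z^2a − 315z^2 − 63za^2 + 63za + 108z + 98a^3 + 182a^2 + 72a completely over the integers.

(6z − 7a − 9)(9z − 7a − 4)(3z + 2a)

Group: 6z(27z^2 − 3za − 12z − 14a^2 − 8a) + (−7a − 9)(27z^2 − 3za − 12z − 14a^2 − 8a); both groups contain (27z^2 − 3za − 12z − 14a^2 − 8a), so (6z − 7a − 9) is a factor with cofactor 27z^2 − 3za − 12z − 14a^2 − 8a.
The cofactor groups again: 27z^2 − 3za − 12z − 14a^2 − 8a = 3z(9z − 7a − 4) + 2a(9z − 7a − 4); both groups contain (9z − 7a − 4), giving (3z + 2a)(9z − 7a − 4).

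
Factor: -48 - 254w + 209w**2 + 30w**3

(5w - 6)(6w + 1)(w + 8)

Among the possible rational roots, w = -1/6 is a root, giving the factor (6w + 1) and quotient 5w**2 + 34w - 48.
The remaining quadratic factors as (5w - 6)(w + 8).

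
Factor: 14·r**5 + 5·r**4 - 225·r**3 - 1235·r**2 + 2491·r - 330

Trying the rational-root candidates, r = 3/2 is a root, so (2·r - 3) is a factor; dividing leaves 7·r**4 + 13·r**3 - 93·r**2 - 757·r + 110.
Next, r = 5 is a root, giving the factor (r - 5) and quotient 7·r**3 + 48·r**2 + 147·r - 22.
Next, r = 1/7 is a root, giving the factor (7·r - 1) and quotient r**2 + 7·r + 22.
The quadratic r**2 + 7·r + 22 has discriminant -39 < 0 and is irreducible over ℤ.

(2·r - 3)·(7·r - 1)·(r - 5)·(r**2 + 7·r + 22)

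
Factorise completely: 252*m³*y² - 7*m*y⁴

7*m*y²*(6*m + y)*(6*m - y)

Factor out 7*m*y², leaving 36*m² - y², which is a difference of two squares.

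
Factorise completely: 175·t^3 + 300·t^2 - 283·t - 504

Among the possible rational roots, t = 9/7 is a root, giving the factor (7·t - 9) and quotient 25·t^2 + 75·t + 56.
The remaining quadratic factors as (5·t + 8)(5·t + 7).

(5·t + 7)·(5·t + 8)·(7·t - 9)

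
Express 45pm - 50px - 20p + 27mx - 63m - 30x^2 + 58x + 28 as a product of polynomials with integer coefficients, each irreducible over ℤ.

(5p + 3x - 7)(9m - 10x - 4)

Group: 9m(5p + 3x - 7) + (-10x - 4)(5p + 3x - 7); both groups contain (5p + 3x - 7).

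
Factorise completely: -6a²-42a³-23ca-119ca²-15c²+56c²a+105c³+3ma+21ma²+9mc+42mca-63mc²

Group: 3m(-21c²+14ca+3c+7a²+a) + (-5c-6a)(-21c²+14ca+3c+7a²+a); both groups contain (-21c²+14ca+3c+7a²+a), so (3m-5c-6a) is a factor with cofactor -21c²+14ca+3c+7a²+a.
The cofactor groups again: -21c²+14ca+3c+7a²+a = -7c(3c+a) + (7a+1)(3c+a); both groups contain (3c+a), giving -(7c-7a-1)(3c+a).

-(3m-5c-6a)(7c-7a-1)(3c+a)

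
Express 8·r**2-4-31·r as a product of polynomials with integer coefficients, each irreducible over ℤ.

(8·r+1)·(r-4)

Need a pair with product 8·(-4) = -32 and sum -31: that's -32 and 1.
Split the middle term: 8·r**2-32·r + r-4 = 8·r·(r-4) + (r-4).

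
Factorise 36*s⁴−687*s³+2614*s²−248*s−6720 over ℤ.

(3*s+4)*(3*s−8)*(4*s−15)*(s−14)

By the rational root theorem, s = −4/3 is a root, so (3*s+4) is a factor; dividing leaves 12*s³−245*s²+1198*s−1680.
Next, s = 8/3 is a root, so (3*s−8) is a factor; dividing leaves 4*s²−71*s+210.
The remaining quadratic factors as (s−14)(4*s−15).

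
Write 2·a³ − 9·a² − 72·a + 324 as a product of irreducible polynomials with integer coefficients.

(2·a − 9)·(a + 6)·(a − 6)

Testing divisors of the constant over divisors of the leading coefficient, a = 9/2 is a root, so (2·a − 9) is a factor; dividing leaves a² − 36.
The remaining quadratic factors as (a − 6)(a + 6).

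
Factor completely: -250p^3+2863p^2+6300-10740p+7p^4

Trying the rational-root candidates, p = 14 is a root, so (p-14) divides it; the quotient is 7p^3-152p^2+735p-450.
Then p = 15 is a root, giving the factor (p-15) and quotient 7p^2-47p+30.
The remaining quadratic factors as (7p-5)(p-6).

(7p-5)(p-14)(p-15)(p-6)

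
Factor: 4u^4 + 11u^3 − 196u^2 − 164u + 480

(4u − 5)(u + 2)(u + 8)(u − 6)

Among the possible rational roots, u = 6 is a root, giving the factor (u − 6) and quotient 4u^3 + 35u^2 + 14u − 80.
Continuing, u = 5/4 is a root, giving the factor (4u − 5) and quotient u^2 + 10u + 16.
The remaining quadratic factors as (u + 8)(u + 2).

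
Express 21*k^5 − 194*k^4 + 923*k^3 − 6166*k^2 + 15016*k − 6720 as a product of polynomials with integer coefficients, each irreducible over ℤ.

(3*k − 8)*(7*k − 4)*(k − 7)*(k^2 + k + 30)

Among the possible rational roots, k = 4/7 is a root, so (7*k − 4) is a factor; dividing leaves 3*k^4 − 26*k^3 + 117*k^2 − 814*k + 1680.
Next, k = 7 is a root, so (k − 7) divides it; the quotient is 3*k^3 − 5*k^2 + 82*k − 240.
Next, k = 8/3 is a root, giving the factor (3*k − 8) and quotient k^2 + k + 30.
The quadratic k^2 + k + 30 has discriminant −119 < 0 and is irreducible over ℤ.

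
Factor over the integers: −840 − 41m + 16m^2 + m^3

Among the possible rational roots, m = −8 is a root, so (m + 8) is a factor; dividing leaves m^2 + 8m − 105.
The remaining quadratic factors as (m − 7)(m + 15).

(m + 15)(m + 8)(m − 7)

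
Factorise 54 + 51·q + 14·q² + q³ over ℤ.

Among the possible rational roots, q = −3 is a root, giving the factor (q + 3) and quotient q² + 11·q + 18.
The remaining quadratic factors as (q + 9)(q + 2).

(q + 2)·(q + 3)·(q + 9)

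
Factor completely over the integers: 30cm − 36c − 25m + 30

(5m − 6)(6c − 5)

Group as (30cm − 36c) + (−25m + 30) = 6c(5m − 6) − 5(5m − 6).
Both groups share the factor (5m − 6).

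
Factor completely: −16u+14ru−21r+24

(2u−3)(7r−8)

Group as (14ru−21r) + (−16u+24) = 7r(2u−3) − 8(2u−3).
Both groups share the factor (2u−3).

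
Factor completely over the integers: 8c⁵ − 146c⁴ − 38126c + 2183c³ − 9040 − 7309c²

Trying the rational-root candidates, c = −1/4 is a root, so (4c + 1) divides it; the quotient is 2c⁴ − 37c³ + 555c² − 1966c − 9040.
Continuing, c = 8 is a root, so (c − 8) divides it; the quotient is 2c³ − 21c² + 387c + 1130.
Then c = −5/2 is a root, so (2c + 5) is a factor; dividing leaves c² − 13c + 226.
The quadratic c² − 13c + 226 has discriminant −735 < 0 and is irreducible over ℤ.

(2c + 5)(4c + 1)(c − 8)(c² − 13c + 226)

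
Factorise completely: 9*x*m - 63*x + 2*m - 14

Group as (9*x*m - 63*x) + (2*m - 14) = 9*x*(m - 7) + 2*(m - 7).
Both groups share the factor (m - 7).

(9*x + 2)*(m - 7)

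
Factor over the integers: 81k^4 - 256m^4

(3k + 4m)(3k - 4m)(9k^2 + 16m^2)

(3k)⁴ − (4m)⁴ = ((3k)² − (4m)²)((3k)² + (4m)²); the first factor splits again, the second (9k^2 + 16m^2) is irreducible.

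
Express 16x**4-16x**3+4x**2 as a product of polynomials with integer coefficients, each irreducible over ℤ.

4x**2(2x-1)**2

Factor out 4x**2 first: what remains is 4x**2-4x+1.
Recognize a perfect-square trinomial with the parts 2x and 1.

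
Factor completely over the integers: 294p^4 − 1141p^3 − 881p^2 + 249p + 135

(2p − 9)(3p + 1)(7p + 5)(7p − 3)

Trying the rational-root candidates, p = 9/2 is a root, so (2p − 9) divides it; the quotient is 147p^3 + 91p^2 − 31p − 15.
Continuing, p = −5/7 is a root, giving the factor (7p + 5) and quotient 21p^2 − 2p − 3.
The remaining quadratic factors as (7p − 3)(3p + 1).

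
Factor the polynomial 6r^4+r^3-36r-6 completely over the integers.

Group as (6r^4-36r) + (r^3-6) = 6r(r^3-6) + (r^3-6).
Both groups share the factor (r^3-6).

(6r+1)(r^3-6)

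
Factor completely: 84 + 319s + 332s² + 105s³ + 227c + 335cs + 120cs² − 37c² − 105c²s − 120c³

−(3c + 3s + 4)(5c − 5s − 7)(8c + 7s + 3)

Group: 8c(−15c² + c + 15s² + 41s + 28) + (7s + 3)(−15c² + c + 15s² + 41s + 28); both groups contain (−15c² + c + 15s² + 41s + 28), so (8c + 7s + 3) is a factor with cofactor −15c² + c + 15s² + 41s + 28.
The cofactor groups again: −15c² + c + 15s² + 41s + 28 = −5c(3c + 3s + 4) + (5s + 7)(3c + 3s + 4); both groups contain (3c + 3s + 4), giving −(5c − 5s − 7)(3c + 3s + 4).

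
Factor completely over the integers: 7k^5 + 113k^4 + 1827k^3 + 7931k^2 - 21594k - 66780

Among the possible rational roots, k = -15/7 is a root, so (7k + 15) divides it; the quotient is k^4 + 14k^3 + 231k^2 + 638k - 4452.
Continuing, k = -7 is a root, so (k + 7) divides it; the quotient is k^3 + 7k^2 + 182k - 636.
Then k = 3 is a root, giving the factor (k - 3) and quotient k^2 + 10k + 212.
The quadratic k^2 + 10k + 212 has discriminant -748 < 0 and is irreducible over ℤ.

(7k + 15)(k + 7)(k - 3)(k^2 + 10k + 212)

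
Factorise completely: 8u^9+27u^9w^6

u^9(3w^2+2)(9w^4-6w^2+4)

Pull out the common factor u^9, leaving 27w^6+8.
Recognize a sum of cubes with the parts 2 and 3w^2.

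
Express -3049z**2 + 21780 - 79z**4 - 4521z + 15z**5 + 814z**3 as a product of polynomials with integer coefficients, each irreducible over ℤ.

(3z - 11)(5z + 12)(z - 3)(z**2 - z + 55)

Testing divisors of the constant over divisors of the leading coefficient, z = 3 is a root, giving the factor (z - 3) and quotient 15z**4 - 34z**3 + 712z**2 - 913z - 7260.
Continuing, z = -12/5 is a root, so (5z + 12) is a factor; dividing leaves 3z**3 - 14z**2 + 176z - 605.
Then z = 11/3 is a root, giving the factor (3z - 11) and quotient z**2 - z + 55.
The quadratic z**2 - z + 55 has discriminant -219 < 0 and is irreducible over ℤ.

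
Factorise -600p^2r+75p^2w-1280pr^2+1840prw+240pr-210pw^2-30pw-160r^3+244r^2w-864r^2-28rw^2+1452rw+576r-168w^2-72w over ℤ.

-(15p+2r+12)(5p+10r-14w-6)(8r-w)

Group: 15p(-40pr+5pw-80r^2+122rw+48r-14w^2-6w) + (2r+12)(-40pr+5pw-80r^2+122rw+48r-14w^2-6w); both groups contain (-40pr+5pw-80r^2+122rw+48r-14w^2-6w), so (15p+2r+12) is a factor with cofactor -40pr+5pw-80r^2+122rw+48r-14w^2-6w.
The cofactor groups again: -40pr+5pw-80r^2+122rw+48r-14w^2-6w = -8r(5p+10r-14w-6) + w(5p+10r-14w-6); both groups contain (5p+10r-14w-6), giving -(8r-w)(5p+10r-14w-6).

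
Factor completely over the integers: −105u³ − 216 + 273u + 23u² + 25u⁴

(5u + 8)(5u − 9)(u − 1)(u − 3)

Trying the rational-root candidates, u = 3 is a root, so (u − 3) is a factor; dividing leaves 25u³ − 30u² − 67u + 72.
Then u = 1 is a root, giving the factor (u − 1) and quotient 25u² − 5u − 72.
The remaining quadratic factors as (5u − 9)(5u + 8).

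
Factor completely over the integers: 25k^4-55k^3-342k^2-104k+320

(5k+8)(5k-4)(k+2)(k-5)

Among the possible rational roots, k = -8/5 is a root, giving the factor (5k+8) and quotient 5k^3-19k^2-38k+40.
Continuing, k = -2 is a root, so (k+2) is a factor; dividing leaves 5k^2-29k+20.
The remaining quadratic factors as (5k-4)(k-5).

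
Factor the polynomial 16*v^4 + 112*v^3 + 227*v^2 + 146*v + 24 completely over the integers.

(4*v + 1)*(4*v + 3)*(v + 2)*(v + 4)

By the rational root theorem, v = −3/4 is a root, so (4*v + 3) divides it; the quotient is 4*v^3 + 25*v^2 + 38*v + 8.
Next, v = −1/4 is a root, giving the factor (4*v + 1) and quotient v^2 + 6*v + 8.
The remaining quadratic factors as (v + 4)(v + 2).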